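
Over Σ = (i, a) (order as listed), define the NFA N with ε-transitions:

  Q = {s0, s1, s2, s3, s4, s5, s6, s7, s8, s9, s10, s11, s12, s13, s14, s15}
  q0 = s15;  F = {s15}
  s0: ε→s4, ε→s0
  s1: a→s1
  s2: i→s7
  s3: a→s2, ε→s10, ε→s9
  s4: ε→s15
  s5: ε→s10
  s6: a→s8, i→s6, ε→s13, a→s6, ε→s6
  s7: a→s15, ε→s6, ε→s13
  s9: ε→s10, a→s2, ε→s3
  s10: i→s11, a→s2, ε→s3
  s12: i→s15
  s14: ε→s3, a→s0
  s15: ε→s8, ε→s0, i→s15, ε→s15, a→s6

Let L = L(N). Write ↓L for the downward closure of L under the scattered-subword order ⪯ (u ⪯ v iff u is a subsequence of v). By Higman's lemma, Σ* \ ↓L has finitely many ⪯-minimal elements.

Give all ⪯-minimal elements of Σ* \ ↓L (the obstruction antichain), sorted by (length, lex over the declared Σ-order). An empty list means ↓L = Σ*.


|Q|=16, |F|=1, |δ|=31 (17 ε).
min D↑ (2 st, q0=0, F={1}): 0:i→0,a→1 1:i→1,a→1 [Hopcroft].
'a': |S_i|=[6, 3] end={s13,s6,s8} rej; 1/1 deletions ∈↓L.
1 minimals (antichain).

min(Σ*\↓L) = [a].


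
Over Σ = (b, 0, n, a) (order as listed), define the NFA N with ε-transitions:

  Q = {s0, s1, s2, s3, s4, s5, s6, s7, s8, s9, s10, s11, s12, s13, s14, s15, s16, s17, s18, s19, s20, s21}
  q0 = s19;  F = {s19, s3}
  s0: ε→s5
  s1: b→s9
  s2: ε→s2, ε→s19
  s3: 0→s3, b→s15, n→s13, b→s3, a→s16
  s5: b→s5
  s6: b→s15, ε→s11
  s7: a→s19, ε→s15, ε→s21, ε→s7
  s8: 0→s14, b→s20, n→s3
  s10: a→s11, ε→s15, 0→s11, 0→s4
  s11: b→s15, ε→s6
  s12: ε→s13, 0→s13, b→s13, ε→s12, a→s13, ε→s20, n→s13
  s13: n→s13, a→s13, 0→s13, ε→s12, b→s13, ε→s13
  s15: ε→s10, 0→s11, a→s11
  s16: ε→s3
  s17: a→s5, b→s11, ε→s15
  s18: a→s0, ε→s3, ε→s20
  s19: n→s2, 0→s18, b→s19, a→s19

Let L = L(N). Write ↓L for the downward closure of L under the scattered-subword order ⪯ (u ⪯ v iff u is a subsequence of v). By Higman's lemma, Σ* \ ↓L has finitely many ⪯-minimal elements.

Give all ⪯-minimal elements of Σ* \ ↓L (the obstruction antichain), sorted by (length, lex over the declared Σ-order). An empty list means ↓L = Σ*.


A = [0n].

|Q|=22, |F|=2, |δ|=52 (19 ε).
min D↑ (3 st, q0=0, F={2}): 0:b→0,0→1,n→0,a→0 1:b→1,0→1,n→2,a→1 2:b→2,0→2,n→2,a→2.
'0n': N↓-sim [15, 13, 3] end={s12,s13,s20} rej; 2/2 deletions ∈↓L.
1 minimals (antichain).


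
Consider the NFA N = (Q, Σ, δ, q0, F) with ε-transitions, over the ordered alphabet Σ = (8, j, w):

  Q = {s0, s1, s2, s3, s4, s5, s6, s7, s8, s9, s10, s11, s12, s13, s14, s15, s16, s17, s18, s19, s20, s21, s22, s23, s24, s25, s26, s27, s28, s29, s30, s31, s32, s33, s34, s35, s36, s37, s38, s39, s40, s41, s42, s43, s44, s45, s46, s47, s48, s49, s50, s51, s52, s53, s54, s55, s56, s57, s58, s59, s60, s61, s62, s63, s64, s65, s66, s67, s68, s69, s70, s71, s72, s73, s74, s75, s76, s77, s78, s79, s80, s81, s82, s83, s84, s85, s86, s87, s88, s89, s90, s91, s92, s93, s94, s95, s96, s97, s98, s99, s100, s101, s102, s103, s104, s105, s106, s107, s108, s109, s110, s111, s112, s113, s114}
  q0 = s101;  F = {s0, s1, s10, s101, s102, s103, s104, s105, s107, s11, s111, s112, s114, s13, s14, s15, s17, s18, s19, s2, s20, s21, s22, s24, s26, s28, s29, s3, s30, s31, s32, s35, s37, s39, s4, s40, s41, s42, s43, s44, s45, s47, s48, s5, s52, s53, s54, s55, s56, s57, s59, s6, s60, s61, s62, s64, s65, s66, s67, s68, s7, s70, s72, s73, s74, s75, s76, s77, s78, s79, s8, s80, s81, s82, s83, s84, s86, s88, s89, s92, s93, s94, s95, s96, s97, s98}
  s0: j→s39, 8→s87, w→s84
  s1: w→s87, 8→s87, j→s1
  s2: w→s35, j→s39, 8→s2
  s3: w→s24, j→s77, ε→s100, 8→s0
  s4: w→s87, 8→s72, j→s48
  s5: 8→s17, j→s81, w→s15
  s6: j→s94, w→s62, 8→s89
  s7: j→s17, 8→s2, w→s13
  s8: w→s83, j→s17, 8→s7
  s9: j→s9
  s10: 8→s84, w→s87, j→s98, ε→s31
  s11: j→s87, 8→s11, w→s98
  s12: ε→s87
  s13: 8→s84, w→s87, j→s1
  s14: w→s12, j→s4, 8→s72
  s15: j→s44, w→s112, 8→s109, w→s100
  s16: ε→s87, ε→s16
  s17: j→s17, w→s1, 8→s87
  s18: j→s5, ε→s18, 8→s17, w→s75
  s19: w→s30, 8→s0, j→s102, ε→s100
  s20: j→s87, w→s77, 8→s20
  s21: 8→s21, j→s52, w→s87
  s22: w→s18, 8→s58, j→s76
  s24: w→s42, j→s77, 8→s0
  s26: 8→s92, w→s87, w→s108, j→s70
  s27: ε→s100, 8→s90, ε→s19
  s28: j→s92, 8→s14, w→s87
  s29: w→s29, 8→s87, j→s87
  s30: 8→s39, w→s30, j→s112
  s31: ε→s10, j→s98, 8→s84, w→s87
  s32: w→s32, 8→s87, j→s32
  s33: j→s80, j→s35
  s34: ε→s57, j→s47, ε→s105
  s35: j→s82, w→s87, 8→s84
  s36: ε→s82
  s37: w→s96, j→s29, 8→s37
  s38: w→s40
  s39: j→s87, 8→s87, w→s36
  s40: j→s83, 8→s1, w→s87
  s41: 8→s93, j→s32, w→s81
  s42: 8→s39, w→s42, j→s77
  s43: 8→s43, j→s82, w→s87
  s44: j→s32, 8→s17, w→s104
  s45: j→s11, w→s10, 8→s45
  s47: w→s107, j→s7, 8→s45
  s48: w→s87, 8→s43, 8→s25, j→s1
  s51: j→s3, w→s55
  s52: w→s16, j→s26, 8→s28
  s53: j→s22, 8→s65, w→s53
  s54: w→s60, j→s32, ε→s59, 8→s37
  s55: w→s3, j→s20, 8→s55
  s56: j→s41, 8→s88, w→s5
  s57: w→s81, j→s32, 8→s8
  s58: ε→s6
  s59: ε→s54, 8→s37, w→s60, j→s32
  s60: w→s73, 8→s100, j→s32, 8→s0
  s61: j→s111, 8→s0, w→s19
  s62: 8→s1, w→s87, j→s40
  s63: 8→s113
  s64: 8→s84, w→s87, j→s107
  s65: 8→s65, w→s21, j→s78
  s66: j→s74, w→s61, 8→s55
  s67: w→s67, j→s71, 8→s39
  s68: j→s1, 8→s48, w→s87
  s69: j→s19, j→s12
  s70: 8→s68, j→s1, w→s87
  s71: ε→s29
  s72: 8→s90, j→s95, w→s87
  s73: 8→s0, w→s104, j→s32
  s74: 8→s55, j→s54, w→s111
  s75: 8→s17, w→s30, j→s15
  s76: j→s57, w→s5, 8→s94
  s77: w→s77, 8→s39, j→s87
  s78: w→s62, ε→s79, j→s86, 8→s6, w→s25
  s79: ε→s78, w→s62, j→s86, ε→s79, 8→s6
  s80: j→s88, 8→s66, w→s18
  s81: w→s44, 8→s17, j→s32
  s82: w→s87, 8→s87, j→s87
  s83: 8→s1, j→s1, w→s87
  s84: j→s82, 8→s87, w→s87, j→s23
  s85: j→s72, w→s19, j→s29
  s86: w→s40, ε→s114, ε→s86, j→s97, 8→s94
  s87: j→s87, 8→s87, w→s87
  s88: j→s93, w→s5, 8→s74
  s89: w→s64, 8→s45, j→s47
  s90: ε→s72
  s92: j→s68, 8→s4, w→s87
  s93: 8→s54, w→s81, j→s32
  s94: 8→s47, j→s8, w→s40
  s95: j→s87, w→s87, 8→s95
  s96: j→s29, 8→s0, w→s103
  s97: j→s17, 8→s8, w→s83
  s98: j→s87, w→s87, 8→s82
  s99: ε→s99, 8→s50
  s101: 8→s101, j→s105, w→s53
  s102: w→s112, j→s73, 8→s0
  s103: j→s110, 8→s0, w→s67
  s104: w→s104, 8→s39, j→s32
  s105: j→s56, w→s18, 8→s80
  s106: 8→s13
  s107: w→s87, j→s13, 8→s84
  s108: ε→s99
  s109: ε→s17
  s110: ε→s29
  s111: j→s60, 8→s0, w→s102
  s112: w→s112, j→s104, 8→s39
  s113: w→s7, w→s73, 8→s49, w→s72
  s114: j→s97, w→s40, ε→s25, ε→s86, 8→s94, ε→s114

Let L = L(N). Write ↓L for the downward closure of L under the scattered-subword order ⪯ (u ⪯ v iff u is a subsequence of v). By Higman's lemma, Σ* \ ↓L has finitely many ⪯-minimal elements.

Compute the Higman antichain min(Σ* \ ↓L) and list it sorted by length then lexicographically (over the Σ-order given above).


A = [jw88, w8ww, jjjj8, j888jj, jwww8j].

|Q|=115, |F|=86, |δ|=317 (30 ε).
min D↑ (83 st, q0=0, F={25}): 0:8→0,j→1,w→2 1:8→3,j→4,w→5 2:8→6,j→7,w→2 3:8→8,j→9,w→5 4:8→9,j→10,w→11 5:8→12,j→11,w→13 6:8→6,j→14,w→15 7:8→16,j→17,w→5 8:8→18,j→19,w→20 9:8→19,j→21,w→11 10:8→21,j→22,w→23 11:8→12,j→23,w→24 12:8→25,j→12,w→26 13:8→12,j→24,w→27 14:8→16,j→28,w→29 15:8→15,j→30,w→25 16:8→31,j→32,w→29 17:8→32,j→33,w→11 18:8→18,j→34,w→35 19:8→18,j→36,w→37 20:8→38,j→37,w→39 21:8→36,j→22,w→23 22:8→25,j→22,w→22 23:8→12,j→22,w→40 24:8→12,j→40,w→41 25:8→25,j→25,w→25 26:8→25,j→26,w→25 27:8→42,j→41,w→27 28:8→32,j→43,w→44 29:8→26,j→44,w→25 30:8→45,j→46,w→25 31:8→47,j→48,w→49 32:8→48,j→50,w→44 33:8→50,j→22,w→23 34:8→34,j→25,w→51 35:8→38,j→51,w→52 36:8→53,j→22,w→54 37:8→38,j→54,w→55 38:8→25,j→42,w→56 39:8→38,j→55,w→27 40:8→12,j→22,w→57 41:8→42,j→57,w→41 42:8→25,j→25,w→58 43:8→50,j→12,w→59 44:8→26,j→59,w→25 45:8→60,j→61,w→25 46:8→61,j→62,w→25 47:8→47,j→63,w→64 48:8→47,j→65,w→66 49:8→56,j→66,w→25 50:8→65,j→12,w→59 51:8→42,j→25,w→51 52:8→38,j→51,w→67 53:8→53,j→68,w→69 54:8→38,j→22,w→70 55:8→38,j→70,w→41 56:8→25,j→58,w→25 57:8→42,j→22,w→57 58:8→25,j→25,w→25 59:8→26,j→26,w→25 60:8→71,j→72,w→25 61:8→72,j→73,w→25 62:8→73,j→26,w→25 63:8→63,j→25,w→74 64:8→56,j→74,w→25 65:8→75,j→12,w→76 66:8→56,j→76,w→25 67:8→42,j→51,w→67 68:8→25,j→25,w→68 69:8→38,j→68,w→77 70:8→38,j→22,w→57 71:8→71,j→78,w→25 72:8→71,j→79,w→25 73:8→79,j→26,w→25 74:8→58,j→25,w→25 75:8→75,j→42,w→80 76:8→56,j→26,w→25 77:8→38,j→68,w→81 78:8→78,j→25,w→25 79:8→82,j→26,w→25 80:8→56,j→58,w→25 81:8→42,j→68,w→81 82:8→82,j→58,w→25 [Hopcroft].
'jw88': |S_i|=[101, 97, 53, 12, 1] end={s87} — reject; 4/4 single-dels accept.
'w8ww': |S_i|=[101, 87, 57, 36, 6] end={s108,s12,s16,s50,s87,s99} — reject; 4/4 del acc.
'jjjj8': N↓-sim [101, 97, 76, 45, 11, 1] end={s87} — reject; 5/5 deletions ∈↓L.
'j888jj': run [101, 97, 80, 60, 33, 13, 1] end={s87} — reject; 6/6 del acc.
'jwww8j': |S_i|=[101, 97, 53, 29, 17, 4, 1] end={s87} ∉↓L; 6/6 deletions ∈↓L.
5 obstructions.


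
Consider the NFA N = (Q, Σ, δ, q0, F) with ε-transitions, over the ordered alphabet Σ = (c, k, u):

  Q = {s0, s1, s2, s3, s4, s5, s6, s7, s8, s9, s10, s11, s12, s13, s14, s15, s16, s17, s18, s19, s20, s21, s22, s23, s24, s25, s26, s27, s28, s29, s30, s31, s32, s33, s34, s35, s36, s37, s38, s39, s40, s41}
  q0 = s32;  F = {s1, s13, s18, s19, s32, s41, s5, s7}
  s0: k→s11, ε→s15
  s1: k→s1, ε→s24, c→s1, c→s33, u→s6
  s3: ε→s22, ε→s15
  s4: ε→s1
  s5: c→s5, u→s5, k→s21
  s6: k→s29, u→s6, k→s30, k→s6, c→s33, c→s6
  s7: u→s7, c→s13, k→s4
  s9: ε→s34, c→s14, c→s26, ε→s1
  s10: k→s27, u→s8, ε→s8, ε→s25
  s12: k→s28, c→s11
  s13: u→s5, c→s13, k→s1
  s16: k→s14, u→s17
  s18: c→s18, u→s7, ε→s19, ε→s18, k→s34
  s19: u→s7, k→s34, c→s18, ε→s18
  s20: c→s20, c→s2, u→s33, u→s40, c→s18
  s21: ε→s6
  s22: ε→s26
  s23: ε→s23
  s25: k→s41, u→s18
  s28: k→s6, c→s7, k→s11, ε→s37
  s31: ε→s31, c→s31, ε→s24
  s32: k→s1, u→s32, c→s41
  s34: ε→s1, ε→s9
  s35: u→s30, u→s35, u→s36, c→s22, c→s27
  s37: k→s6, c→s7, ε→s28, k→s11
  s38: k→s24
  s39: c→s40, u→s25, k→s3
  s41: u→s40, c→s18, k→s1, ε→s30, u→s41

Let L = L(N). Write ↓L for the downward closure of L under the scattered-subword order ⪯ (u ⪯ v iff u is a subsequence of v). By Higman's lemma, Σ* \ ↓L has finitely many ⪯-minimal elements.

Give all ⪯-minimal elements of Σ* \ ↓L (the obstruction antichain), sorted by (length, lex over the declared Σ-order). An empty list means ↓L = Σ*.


A = [ku, ccucuk].

|Q|=42, |F|=8, |δ|=86 (22 ε).
min D↑ (8 st, q0=0, F={4}): 0:c→1,k→2,u→0 1:c→3,k→2,u→1 2:c→2,k→2,u→4 3:c→3,k→2,u→5 4:c→4,k→4,u→4 5:c→6,k→2,u→5 6:c→6,k→2,u→7 7:c→7,k→4,u→7 (ε-aug+det+¬).
'ku': |S_i|=[20, 12, 4] end={s29,s30,s33,s6} ∉↓L; 2/2 single-dels accept.
'ccucuk': run [20, 19, 17, 11, 9, 6, 5] end={s21,s29,s30,s33,s6} ∉↓L; 6/6 single-dels accept.
2 minimals (antichain).


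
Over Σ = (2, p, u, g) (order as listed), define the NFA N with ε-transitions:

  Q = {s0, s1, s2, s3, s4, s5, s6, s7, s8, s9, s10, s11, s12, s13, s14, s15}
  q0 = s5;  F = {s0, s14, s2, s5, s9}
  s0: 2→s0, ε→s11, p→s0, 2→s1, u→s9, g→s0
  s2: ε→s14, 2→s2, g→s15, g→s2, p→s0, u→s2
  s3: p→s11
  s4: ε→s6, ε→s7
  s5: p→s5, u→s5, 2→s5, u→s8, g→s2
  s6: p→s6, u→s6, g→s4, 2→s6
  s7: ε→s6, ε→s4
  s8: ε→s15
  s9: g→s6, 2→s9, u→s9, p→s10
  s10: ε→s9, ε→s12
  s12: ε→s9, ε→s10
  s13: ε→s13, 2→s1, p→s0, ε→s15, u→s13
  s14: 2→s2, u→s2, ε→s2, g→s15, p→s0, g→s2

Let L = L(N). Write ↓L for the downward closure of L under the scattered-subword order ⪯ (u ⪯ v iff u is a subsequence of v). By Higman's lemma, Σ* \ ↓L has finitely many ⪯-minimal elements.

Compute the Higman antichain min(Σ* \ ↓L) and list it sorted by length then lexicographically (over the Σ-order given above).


Antichain: [gpug].

|Q|=16, |F|=5, |δ|=46 (14 ε).
min D↑ (5 st, q0=0, F={4}): 0:2→0,p→0,u→0,g→1 1:2→1,p→2,u→1,g→1 2:2→2,p→2,u→3,g→2 3:2→3,p→3,u→3,g→4 4:2→4,p→4,u→4,g→4 (ε-aug+det+¬).
'gpug': run [14, 12, 9, 6, 3] end={s4,s6,s7} rej; 4/4 deletions ∈↓L.
1 obstructions.


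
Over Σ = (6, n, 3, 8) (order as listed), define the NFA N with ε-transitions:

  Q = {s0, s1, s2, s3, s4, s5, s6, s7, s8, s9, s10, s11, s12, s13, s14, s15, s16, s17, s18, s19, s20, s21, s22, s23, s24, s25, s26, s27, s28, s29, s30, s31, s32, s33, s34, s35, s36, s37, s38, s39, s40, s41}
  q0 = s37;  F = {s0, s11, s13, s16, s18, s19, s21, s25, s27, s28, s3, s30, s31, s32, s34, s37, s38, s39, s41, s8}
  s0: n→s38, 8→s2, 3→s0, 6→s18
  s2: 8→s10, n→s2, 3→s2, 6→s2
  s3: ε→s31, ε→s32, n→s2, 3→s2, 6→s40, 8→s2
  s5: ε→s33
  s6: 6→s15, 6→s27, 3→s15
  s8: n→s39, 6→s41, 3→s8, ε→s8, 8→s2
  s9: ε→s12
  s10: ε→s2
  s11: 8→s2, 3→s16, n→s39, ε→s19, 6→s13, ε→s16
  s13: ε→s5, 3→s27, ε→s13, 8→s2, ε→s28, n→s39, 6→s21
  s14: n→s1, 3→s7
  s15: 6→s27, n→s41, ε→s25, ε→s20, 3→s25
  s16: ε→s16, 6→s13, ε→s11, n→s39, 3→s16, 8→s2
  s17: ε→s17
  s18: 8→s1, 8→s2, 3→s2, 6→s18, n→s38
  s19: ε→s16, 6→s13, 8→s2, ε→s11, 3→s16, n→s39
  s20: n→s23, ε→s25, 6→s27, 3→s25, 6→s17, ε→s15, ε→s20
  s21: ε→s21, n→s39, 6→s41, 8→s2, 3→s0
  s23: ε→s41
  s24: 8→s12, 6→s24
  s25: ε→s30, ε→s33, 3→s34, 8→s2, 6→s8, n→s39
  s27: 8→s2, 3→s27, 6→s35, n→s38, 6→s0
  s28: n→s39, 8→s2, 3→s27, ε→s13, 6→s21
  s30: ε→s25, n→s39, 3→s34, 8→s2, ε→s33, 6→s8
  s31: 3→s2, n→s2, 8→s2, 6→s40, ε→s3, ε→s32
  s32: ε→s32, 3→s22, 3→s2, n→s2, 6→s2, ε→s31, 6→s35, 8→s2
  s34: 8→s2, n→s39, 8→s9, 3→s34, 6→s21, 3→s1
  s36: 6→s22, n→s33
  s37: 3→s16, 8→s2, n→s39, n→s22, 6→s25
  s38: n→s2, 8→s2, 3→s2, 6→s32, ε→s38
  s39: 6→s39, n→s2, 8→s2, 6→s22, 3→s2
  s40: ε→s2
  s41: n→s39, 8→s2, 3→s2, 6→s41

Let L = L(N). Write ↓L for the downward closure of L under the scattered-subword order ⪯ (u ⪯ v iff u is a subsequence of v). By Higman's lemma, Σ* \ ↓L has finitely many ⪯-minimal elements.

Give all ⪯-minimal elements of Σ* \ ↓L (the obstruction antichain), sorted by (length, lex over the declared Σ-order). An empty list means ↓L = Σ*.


|Q|=42, |F|=20, |δ|=142 (34 ε).
min D↑ (15 st, q0=0, F={4}): 0:6→1,n→2,3→3,8→4 1:6→5,n→2,3→6,8→4 2:6→2,n→4,3→4,8→4 3:6→7,n→2,3→3,8→4 4:6→4,n→4,3→4,8→4 5:6→8,n→2,3→5,8→4 6:6→9,n→2,3→6,8→4 7:6→9,n→2,3→10,8→4 8:6→8,n→2,3→4,8→4 9:6→8,n→2,3→11,8→4 10:6→11,n→12,3→10,8→4 11:6→13,n→12,3→11,8→4 12:6→14,n→4,3→4,8→4 13:6→13,n→12,3→4,8→4 14:6→4,n→4,3→4,8→4 (ε-aug+det+¬).
'8': |S_i|=[30, 5] end={s1,s10,s12,s2,s9} ∉↓L; 1/1 deletions ∈↓L.
'nn': N↓-sim [30, 10, 2] end={s10,s2} — reject; 2/2 del acc.
'n3': N↓-sim [30, 10, 3] end={s10,s2,s22} ∉↓L; 2/2 single-dels accept.
'6663': |S_i|=[30, 26, 16, 13, 3] end={s10,s2,s22} rej; 4/4 deletions ∈↓L.
'363n66': N↓-sim [30, 27, 20, 13, 9, 8, 4] end={s10,s2,s35,s40} rej; 6/6 single-dels accept.
5 words, ⪯-incomp.

A = [8, nn, n3, 6663, 363n66].


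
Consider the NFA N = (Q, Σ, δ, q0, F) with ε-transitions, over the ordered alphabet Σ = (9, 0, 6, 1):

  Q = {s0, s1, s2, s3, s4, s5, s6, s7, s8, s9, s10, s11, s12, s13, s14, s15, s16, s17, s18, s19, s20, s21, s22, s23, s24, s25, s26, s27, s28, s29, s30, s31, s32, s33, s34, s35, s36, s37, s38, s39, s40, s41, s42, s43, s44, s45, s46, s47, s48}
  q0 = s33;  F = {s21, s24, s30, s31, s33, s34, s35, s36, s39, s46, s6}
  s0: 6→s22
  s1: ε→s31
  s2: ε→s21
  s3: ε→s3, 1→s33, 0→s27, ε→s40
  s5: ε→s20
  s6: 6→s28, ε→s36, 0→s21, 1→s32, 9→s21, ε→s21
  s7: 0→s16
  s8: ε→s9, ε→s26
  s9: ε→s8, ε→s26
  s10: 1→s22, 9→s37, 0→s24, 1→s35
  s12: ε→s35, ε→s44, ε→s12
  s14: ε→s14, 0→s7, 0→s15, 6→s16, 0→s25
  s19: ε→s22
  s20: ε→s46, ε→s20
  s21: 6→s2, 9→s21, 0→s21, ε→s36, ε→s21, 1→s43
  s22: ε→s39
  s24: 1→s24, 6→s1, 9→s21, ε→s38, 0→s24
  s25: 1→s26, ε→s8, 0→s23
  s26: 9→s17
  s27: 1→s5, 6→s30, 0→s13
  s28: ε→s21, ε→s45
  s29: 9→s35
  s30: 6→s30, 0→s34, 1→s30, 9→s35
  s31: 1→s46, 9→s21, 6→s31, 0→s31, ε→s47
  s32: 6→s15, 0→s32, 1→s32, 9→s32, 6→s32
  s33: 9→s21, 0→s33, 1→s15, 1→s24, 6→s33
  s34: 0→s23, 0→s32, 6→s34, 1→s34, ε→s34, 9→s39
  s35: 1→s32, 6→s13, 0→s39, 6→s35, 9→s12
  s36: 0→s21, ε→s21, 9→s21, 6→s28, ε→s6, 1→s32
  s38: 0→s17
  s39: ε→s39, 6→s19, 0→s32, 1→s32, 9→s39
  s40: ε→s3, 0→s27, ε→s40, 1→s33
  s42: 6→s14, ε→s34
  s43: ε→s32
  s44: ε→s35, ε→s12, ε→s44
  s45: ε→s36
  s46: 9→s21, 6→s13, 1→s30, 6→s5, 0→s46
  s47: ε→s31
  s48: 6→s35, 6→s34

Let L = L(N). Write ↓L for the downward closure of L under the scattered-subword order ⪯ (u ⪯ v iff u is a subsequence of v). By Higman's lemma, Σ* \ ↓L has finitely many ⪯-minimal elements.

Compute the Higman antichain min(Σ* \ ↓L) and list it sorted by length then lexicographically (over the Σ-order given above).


|Q|=49, |F|=11, |δ|=117 (39 ε).
min D↑ (10 st, q0=0, F={3}): 0:9→1,0→0,6→0,1→2 1:9→1,0→1,6→1,1→3 2:9→1,0→2,6→4,1→2 3:9→3,0→3,6→3,1→3 4:9→1,0→4,6→4,1→5 5:9→1,0→5,6→5,1→6 6:9→7,0→8,6→6,1→6 7:9→7,0→9,6→7,1→3 8:9→9,0→3,6→8,1→8 9:9→9,0→3,6→9,1→3 [Hopcroft].
'91': |S_i|=[29, 16, 3] end={s15,s32,s43} ∉↓L; 2/2 deletions ∈↓L.
'161100': run [29, 28, 25, 22, 13, 7, 3] end={s15,s23,s32} — reject; 6/6 deletions ∈↓L.
2 minimals (antichain).

Antichain: [91, 161100].


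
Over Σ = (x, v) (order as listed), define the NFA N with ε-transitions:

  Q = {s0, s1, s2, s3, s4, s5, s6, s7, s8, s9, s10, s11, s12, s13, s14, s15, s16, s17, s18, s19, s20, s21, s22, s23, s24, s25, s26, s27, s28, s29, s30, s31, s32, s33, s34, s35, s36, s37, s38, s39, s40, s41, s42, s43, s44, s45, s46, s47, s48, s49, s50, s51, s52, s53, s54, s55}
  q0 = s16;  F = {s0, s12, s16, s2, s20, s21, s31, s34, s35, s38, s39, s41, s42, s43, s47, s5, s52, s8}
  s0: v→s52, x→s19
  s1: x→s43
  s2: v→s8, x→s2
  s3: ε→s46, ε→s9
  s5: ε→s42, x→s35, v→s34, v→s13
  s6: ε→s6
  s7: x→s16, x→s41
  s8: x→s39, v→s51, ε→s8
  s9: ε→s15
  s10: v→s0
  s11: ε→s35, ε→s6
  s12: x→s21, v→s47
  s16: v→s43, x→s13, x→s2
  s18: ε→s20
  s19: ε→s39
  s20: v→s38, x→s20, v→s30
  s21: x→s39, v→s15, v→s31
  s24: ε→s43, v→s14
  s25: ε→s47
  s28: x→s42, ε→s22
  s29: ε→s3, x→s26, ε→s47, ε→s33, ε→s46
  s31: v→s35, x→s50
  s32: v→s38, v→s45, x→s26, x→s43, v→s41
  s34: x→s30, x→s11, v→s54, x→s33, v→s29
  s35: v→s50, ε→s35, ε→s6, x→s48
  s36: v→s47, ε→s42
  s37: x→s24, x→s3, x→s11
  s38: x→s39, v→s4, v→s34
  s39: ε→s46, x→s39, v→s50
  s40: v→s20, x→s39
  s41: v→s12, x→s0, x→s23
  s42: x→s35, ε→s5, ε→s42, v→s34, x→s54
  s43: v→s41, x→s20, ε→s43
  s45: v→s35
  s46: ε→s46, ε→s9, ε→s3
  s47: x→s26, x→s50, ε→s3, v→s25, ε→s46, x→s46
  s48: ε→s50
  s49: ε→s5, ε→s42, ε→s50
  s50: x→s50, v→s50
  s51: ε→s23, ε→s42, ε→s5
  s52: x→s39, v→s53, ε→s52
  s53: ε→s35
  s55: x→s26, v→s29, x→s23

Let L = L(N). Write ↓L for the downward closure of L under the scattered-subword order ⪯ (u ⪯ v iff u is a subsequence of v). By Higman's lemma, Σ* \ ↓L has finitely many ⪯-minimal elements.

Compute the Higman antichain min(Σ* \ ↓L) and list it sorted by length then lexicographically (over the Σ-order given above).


|Q|=56, |F|=18, |δ|=110 (38 ε).
min D↑ (18 st, q0=0, F={11}): 0:x→1,v→2 1:x→1,v→3 2:x→4,v→5 3:x→6,v→7 4:x→4,v→8 5:x→9,v→10 6:x→6,v→11 7:x→12,v→13 8:x→6,v→13 9:x→6,v→14 10:x→15,v→16 11:x→11,v→11 12:x→11,v→11 13:x→12,v→16 14:x→6,v→12 15:x→6,v→17 16:x→11,v→16 17:x→11,v→12.
'xvxv': |S_i|=[38, 34, 29, 14, 1] end={s50} — reject; 4/4 del acc.
'xvvxx': N↓-sim [38, 34, 29, 24, 13, 2] end={s48,s50} ∉↓L; 5/5 del acc.
'vvxxv': run [38, 36, 33, 21, 8, 1] end={s50} rej; 5/5 deletions ∈↓L.
'vvvvx': N↓-sim [38, 36, 33, 25, 16, 7] end={s15,s26,s3,s46,s48,s50,s9} rej; 5/5 del acc.
'vvxvvv': run [38, 36, 33, 21, 12, 5, 1] end={s50} — reject; 6/6 deletions ∈↓L.
5 minimals (antichain).

A = [xvxv, xvvxx, vvxxv, vvvvx, vvxvvv].


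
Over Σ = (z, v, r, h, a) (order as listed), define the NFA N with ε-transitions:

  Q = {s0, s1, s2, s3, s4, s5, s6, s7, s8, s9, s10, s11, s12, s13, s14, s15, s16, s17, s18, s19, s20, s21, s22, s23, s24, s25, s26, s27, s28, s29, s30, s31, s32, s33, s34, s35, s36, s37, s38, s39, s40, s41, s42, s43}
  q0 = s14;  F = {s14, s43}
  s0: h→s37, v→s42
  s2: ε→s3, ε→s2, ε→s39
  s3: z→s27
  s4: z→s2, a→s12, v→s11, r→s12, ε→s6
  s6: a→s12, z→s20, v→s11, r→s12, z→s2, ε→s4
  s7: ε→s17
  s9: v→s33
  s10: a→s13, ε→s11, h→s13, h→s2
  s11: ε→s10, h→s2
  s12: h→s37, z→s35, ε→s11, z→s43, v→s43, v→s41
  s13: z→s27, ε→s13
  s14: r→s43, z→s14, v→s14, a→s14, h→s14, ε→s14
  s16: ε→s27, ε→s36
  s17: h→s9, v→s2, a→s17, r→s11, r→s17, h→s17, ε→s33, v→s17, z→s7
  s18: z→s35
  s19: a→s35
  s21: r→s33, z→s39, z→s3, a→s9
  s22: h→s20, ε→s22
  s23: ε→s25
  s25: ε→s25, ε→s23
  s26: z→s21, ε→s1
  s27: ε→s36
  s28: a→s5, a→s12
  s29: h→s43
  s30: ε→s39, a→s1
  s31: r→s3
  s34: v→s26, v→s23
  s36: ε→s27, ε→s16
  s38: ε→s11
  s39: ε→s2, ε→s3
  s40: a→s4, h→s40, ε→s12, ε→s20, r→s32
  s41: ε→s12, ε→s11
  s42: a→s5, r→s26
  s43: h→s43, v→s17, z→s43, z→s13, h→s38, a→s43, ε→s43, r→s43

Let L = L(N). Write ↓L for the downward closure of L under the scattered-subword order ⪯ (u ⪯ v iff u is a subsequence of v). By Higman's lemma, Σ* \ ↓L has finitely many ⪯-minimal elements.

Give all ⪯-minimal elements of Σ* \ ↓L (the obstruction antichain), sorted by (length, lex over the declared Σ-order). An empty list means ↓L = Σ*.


|Q|=44, |F|=2, |δ|=94 (31 ε).
min D↑ (3 st, q0=0, F={2}): 0:z→0,v→0,r→1,h→0,a→0 1:z→1,v→2,r→1,h→1,a→1 2:z→2,v→2,r→2,h→2,a→2 [Hopcroft].
'rv': run [16, 15, 13] end={s10,s11,s13,s16,s17,s2,s27,s3,s33,s36,s39,s7,…} — reject; 2/2 deletions ∈↓L.
1 obstructions.

Antichain: [rv].


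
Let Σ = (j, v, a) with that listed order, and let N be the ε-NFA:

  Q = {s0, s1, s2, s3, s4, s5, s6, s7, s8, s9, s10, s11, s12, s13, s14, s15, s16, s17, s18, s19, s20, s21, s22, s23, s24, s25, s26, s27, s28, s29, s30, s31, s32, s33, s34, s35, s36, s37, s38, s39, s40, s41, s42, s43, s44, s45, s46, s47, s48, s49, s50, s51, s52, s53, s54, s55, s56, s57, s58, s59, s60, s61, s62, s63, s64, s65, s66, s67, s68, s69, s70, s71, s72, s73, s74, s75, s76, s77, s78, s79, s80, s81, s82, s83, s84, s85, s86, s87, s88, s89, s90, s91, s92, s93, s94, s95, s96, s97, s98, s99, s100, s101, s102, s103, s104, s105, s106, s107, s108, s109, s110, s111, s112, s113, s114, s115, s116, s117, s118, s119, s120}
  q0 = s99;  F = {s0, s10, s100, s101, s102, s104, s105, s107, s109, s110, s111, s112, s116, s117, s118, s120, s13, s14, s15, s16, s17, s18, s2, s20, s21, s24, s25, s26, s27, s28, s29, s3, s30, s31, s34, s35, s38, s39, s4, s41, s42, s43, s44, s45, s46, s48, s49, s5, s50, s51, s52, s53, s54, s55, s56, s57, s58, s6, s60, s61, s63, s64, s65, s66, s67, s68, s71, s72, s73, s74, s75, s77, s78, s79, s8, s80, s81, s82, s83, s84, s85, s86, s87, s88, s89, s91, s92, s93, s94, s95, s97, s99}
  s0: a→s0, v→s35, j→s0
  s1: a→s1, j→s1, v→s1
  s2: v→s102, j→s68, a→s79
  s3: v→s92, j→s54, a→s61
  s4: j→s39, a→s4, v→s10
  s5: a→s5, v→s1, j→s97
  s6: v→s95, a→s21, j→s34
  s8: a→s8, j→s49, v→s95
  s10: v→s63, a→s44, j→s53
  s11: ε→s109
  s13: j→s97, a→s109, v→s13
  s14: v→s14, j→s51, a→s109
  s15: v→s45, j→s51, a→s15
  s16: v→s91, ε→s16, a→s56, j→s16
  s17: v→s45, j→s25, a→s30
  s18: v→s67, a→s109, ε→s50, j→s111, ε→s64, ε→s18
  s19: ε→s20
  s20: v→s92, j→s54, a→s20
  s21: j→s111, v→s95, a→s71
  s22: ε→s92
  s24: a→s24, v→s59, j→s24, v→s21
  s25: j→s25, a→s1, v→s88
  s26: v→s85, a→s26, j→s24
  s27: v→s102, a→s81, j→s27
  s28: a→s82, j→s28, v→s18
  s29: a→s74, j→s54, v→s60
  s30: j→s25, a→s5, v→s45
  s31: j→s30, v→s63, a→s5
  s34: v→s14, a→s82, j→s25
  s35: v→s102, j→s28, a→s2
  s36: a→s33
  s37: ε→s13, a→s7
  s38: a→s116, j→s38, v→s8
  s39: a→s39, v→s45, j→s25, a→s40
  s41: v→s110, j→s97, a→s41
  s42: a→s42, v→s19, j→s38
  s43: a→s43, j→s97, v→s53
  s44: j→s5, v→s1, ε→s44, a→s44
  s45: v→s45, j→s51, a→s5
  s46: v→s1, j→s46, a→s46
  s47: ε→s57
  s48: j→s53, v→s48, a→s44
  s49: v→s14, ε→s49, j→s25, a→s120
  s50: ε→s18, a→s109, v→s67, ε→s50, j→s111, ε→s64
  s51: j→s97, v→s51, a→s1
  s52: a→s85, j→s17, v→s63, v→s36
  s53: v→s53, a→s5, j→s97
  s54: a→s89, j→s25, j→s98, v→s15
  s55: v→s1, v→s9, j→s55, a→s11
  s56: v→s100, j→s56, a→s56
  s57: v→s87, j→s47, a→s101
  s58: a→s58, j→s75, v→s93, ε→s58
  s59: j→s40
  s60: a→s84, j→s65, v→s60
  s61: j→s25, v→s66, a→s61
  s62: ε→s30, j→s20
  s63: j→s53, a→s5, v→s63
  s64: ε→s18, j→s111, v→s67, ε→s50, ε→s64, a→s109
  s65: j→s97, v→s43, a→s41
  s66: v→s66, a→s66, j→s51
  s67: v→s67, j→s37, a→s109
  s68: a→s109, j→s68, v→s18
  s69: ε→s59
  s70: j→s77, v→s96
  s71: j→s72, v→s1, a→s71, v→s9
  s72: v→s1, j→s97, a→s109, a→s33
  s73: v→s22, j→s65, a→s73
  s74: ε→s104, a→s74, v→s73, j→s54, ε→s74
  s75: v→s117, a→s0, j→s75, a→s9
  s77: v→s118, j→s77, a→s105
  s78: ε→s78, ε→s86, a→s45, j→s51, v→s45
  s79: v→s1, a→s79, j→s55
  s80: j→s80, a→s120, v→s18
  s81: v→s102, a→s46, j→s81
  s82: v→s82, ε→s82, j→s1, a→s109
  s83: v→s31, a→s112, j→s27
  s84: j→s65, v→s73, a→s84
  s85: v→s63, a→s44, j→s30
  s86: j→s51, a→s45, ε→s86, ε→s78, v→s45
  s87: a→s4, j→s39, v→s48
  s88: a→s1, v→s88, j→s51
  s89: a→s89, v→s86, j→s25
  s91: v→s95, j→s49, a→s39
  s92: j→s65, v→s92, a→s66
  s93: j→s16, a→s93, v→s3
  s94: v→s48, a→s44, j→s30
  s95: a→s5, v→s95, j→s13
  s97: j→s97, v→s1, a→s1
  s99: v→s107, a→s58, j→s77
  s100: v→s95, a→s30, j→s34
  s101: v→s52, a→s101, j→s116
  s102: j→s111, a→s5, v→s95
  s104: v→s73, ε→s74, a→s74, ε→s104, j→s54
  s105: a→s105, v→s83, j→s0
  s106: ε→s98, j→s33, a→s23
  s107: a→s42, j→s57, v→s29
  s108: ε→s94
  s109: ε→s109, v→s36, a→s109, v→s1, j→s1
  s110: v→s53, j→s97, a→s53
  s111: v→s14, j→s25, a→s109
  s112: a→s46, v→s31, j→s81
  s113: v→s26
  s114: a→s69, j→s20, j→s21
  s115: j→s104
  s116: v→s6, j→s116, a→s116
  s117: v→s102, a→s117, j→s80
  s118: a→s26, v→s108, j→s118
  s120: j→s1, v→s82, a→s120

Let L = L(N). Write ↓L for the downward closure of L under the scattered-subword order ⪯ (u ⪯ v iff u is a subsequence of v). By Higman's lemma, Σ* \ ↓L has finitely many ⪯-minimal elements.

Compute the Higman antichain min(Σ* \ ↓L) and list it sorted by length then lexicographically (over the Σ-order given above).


A = [jvvav, vvjja, javaav, vvvjjv, ajvjaj, avvaja].

|Q|=121, |F|=92, |δ|=333 (32 ε).
min D↑ (89 st, q0=0, F={54}): 0:j→1,v→2,a→3 1:j→1,v→4,a→5 2:j→6,v→7,a→8 3:j→9,v→10,a→3 4:j→4,v→11,a→12 5:j→13,v→14,a→5 6:j→6,v→15,a→16 7:j→17,v→18,a→19 8:j→20,v→21,a→8 9:j→9,v→22,a→13 10:j→23,v→24,a→10 11:j→25,v→26,a→27 12:j→28,v→29,a→12 13:j→13,v→30,a→13 14:j→31,v→32,a→33 15:j→34,v→26,a→35 16:j→36,v→37,a→16 17:j→38,v→39,a→40 18:j→41,v→18,a→42 19:j→17,v→43,a→19 20:j→20,v→44,a→36 21:j→17,v→45,a→21 22:j→46,v→47,a→22 23:j→23,v→48,a→49 24:j→17,v→45,a→50 25:j→38,v→51,a→52 26:j→53,v→26,a→27 27:j→52,v→54,a→27 28:j→28,v→55,a→28 29:j→25,v→56,a→27 30:j→57,v→47,a→58 31:j→31,v→47,a→59 32:j→25,v→56,a→52 33:j→59,v→32,a→60 34:j→38,v→51,a→34 35:j→34,v→61,a→35 36:j→36,v→62,a→36 37:j→63,v→56,a→29 38:j→38,v→64,a→54 39:j→65,v→51,a→39 40:j→38,v→66,a→40 41:j→67,v→68,a→69 42:j→41,v→43,a→42 43:j→41,v→45,a→43 44:j→70,v→71,a→44 45:j→41,v→45,a→72 46:j→46,v→73,a→74 47:j→75,v→71,a→52 48:j→70,v→71,a→34 49:j→49,v→76,a→49 50:j→38,v→72,a→50 51:j→65,v→51,a→52 52:j→67,v→54,a→52 53:j→67,v→53,a→52 54:j→54,v→54,a→54 55:j→75,v→71,a→77 56:j→53,v→56,a→52 57:j→57,v→73,a→78 58:j→79,v→47,a→80 59:j→59,v→47,a→60 60:j→60,v→54,a→60 61:j→53,v→56,a→27 62:j→81,v→71,a→55 63:j→38,v→51,a→25 64:j→65,v→64,a→54 65:j→67,v→65,a→54 66:j→65,v→51,a→51 67:j→67,v→54,a→54 68:j→67,v→53,a→68 69:j→67,v→82,a→69 70:j→38,v→83,a→74 71:j→84,v→71,a→52 72:j→65,v→72,a→72 73:j→75,v→85,a→86 74:j→54,v→78,a→74 75:j→38,v→83,a→86 76:j→81,v→71,a→25 77:j→87,v→54,a→77 78:j→54,v→78,a→86 79:j→79,v→73,a→86 80:j→88,v→54,a→80 81:j→38,v→83,a→78 82:j→67,v→53,a→53 83:j→65,v→83,a→86 84:j→67,v→84,a→86 85:j→84,v→85,a→86 86:j→54,v→54,a→86 87:j→67,v→54,a→86 88:j→88,v→54,a→86.
'jvvav': |S_i|=[106, 88, 72, 38, 11, 4] end={s1,s33,s36,s9} — reject; 5/5 del acc.
'vvjja': N↓-sim [106, 100, 73, 35, 6, 1] end={s1} rej; 5/5 del acc.
'javaav': run [106, 88, 73, 55, 40, 15, 4] end={s1,s33,s36,s9} ∉↓L; 6/6 del acc.
'vvvjjv': run [106, 100, 73, 35, 15, 2, 1] end={s1} rej; 6/6 del acc.
'ajvjaj': N↓-sim [106, 94, 68, 52, 29, 8, 1] end={s1} ∉↓L; 6/6 del acc.
'avvaja': run [106, 94, 80, 49, 26, 5, 1] end={s1} ∉↓L; 6/6 del acc.
6 minimals (antichain).


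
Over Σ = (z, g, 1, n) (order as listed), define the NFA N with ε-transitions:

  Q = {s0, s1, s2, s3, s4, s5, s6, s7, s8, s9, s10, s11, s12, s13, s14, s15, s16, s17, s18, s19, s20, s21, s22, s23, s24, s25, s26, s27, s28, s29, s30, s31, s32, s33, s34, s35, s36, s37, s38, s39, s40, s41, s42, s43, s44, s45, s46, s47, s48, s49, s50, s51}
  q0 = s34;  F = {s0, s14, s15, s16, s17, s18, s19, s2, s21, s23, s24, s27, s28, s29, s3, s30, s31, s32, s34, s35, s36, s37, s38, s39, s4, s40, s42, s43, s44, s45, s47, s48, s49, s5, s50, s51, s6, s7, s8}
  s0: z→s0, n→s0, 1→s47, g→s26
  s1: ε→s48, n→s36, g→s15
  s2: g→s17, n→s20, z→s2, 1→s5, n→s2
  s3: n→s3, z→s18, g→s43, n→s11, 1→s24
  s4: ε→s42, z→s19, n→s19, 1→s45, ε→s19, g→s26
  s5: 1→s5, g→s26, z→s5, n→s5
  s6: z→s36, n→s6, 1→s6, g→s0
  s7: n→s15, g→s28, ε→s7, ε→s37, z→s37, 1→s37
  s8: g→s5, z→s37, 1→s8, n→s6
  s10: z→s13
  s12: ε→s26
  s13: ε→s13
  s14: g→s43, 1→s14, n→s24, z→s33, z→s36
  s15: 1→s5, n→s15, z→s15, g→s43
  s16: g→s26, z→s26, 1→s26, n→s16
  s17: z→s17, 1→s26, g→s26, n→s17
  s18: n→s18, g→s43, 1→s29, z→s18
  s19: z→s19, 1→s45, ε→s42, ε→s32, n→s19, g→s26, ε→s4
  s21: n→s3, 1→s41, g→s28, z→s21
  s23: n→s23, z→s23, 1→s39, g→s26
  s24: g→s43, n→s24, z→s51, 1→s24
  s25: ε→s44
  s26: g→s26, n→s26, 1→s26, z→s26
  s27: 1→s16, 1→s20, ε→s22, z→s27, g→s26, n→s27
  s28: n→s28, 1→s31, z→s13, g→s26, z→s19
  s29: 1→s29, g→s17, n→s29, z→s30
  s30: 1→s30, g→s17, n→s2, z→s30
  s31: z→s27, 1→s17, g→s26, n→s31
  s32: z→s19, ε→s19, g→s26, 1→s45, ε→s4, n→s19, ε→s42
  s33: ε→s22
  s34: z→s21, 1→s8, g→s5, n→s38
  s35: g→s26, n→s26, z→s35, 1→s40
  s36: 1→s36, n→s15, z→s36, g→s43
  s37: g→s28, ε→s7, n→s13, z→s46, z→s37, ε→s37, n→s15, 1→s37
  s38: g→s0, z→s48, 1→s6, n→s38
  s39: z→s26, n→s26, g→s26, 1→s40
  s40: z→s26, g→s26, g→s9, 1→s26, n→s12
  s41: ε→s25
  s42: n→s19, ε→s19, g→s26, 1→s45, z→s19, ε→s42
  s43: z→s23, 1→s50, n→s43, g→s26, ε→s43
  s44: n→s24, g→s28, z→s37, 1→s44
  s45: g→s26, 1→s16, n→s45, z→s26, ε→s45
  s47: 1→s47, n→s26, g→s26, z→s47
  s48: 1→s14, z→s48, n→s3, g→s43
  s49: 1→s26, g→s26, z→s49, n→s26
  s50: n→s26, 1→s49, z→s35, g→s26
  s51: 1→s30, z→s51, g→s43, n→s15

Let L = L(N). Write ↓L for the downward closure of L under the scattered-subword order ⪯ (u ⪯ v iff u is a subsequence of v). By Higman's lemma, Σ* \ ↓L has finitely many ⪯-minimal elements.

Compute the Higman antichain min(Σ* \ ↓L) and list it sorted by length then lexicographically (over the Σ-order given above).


Antichain: [gg, ng1n, zgz1z, zg111, 1zn1g, znz1g1].

|Q|=52, |F|=39, |δ|=194 (23 ε).
min D↑ (36 st, q0=0, F={8}): 0:z→1,g→2,1→3,n→4 1:z→1,g→5,1→6,n→7 2:z→2,g→8,1→2,n→2 3:z→9,g→2,1→3,n→10 4:z→11,g→12,1→10,n→4 5:z→13,g→8,1→14,n→5 6:z→9,g→5,1→6,n→15 7:z→16,g→17,1→15,n→7 8:z→8,g→8,1→8,n→8 9:z→9,g→5,1→9,n→18 10:z→19,g→12,1→10,n→10 11:z→11,g→17,1→20,n→7 12:z→12,g→8,1→21,n→12 13:z→13,g→8,1→22,n→13 14:z→23,g→8,1→24,n→14 15:z→25,g→17,1→15,n→15 16:z→16,g→17,1→26,n→16 17:z→27,g→8,1→28,n→17 18:z→18,g→17,1→2,n→18 19:z→19,g→17,1→19,n→18 20:z→19,g→17,1→20,n→15 21:z→21,g→8,1→21,n→8 22:z→8,g→8,1→29,n→22 23:z→23,g→8,1→29,n→23 24:z→24,g→8,1→8,n→24 25:z→25,g→17,1→30,n→18 26:z→30,g→24,1→26,n→26 27:z→27,g→8,1→31,n→27 28:z→32,g→8,1→33,n→8 29:z→8,g→8,1→8,n→29 30:z→30,g→24,1→30,n→34 31:z→8,g→8,1→35,n→8 32:z→32,g→8,1→35,n→8 33:z→33,g→8,1→8,n→8 34:z→34,g→24,1→2,n→34 35:z→8,g→8,1→8,n→8 (ε-aug+det+¬).
'gg': |S_i|=[50, 26, 2] end={s26,s9} ∉↓L; 2/2 single-dels accept.
'ng1n': |S_i|=[50, 41, 13, 9, 2] end={s12,s26} rej; 4/4 deletions ∈↓L.
'zgz1z': run [50, 46, 23, 19, 8, 1] end={s26} ∉↓L; 5/5 del acc.
'zg111': N↓-sim [50, 46, 23, 15, 8, 1] end={s26} — reject; 5/5 del acc.
'1zn1g': run [50, 43, 35, 28, 17, 2] end={s26,s9} — reject; 5/5 del acc.
'znz1g1': |S_i|=[50, 46, 35, 30, 17, 3, 1] end={s26} — reject; 6/6 del acc.
6 obstructions.


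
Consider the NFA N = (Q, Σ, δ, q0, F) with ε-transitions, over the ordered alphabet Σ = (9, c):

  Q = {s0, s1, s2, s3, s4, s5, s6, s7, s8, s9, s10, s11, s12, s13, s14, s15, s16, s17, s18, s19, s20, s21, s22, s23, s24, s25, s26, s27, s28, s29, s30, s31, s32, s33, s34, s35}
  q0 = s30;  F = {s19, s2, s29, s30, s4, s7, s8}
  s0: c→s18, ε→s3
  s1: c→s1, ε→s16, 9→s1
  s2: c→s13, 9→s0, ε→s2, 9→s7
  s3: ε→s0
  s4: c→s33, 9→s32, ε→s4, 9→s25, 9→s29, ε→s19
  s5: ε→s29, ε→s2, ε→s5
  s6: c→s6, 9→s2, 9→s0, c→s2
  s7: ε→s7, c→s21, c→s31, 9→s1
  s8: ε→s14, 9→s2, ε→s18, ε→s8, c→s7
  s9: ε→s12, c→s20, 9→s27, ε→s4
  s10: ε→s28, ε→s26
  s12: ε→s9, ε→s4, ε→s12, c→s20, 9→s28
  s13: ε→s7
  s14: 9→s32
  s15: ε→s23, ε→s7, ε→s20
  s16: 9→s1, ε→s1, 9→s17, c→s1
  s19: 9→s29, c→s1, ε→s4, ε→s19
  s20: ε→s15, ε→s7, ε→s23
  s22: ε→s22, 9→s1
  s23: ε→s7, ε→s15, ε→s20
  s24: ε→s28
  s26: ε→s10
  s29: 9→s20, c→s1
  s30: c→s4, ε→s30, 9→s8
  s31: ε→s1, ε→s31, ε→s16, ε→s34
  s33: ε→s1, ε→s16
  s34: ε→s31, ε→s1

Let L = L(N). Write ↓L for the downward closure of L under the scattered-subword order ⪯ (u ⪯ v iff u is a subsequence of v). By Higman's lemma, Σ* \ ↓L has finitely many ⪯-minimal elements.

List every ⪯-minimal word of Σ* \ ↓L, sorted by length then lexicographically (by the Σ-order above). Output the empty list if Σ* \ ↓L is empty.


min(Σ*\↓L) = [cc, 9c9, 9999, 999c, c999].

|Q|=36, |F|=7, |δ|=79 (45 ε).
min D↑ (7 st, q0=0, F={6}): 0:9→1,c→2 1:9→3,c→4 2:9→5,c→6 3:9→4,c→4 4:9→6,c→6 5:9→4,c→6 6:9→6,c→6 [Hopcroft].
'cc': run [24, 18, 7] end={s1,s16,s17,s21,s31,s33,s34} ∉↓L; 2/2 del acc.
'9c9': N↓-sim [24, 20, 9, 3] end={s1,s16,s17} rej; 3/3 single-dels accept.
'9999': N↓-sim [24, 20, 16, 10, 3] end={s1,s16,s17} ∉↓L; 4/4 deletions ∈↓L.
'999c': run [24, 20, 16, 10, 7] end={s1,s16,s17,s18,s21,s31,s34} — reject; 4/4 deletions ∈↓L.
'c999': run [24, 18, 13, 10, 3] end={s1,s16,s17} ∉↓L; 4/4 single-dels accept.
5 minimals (antichain).


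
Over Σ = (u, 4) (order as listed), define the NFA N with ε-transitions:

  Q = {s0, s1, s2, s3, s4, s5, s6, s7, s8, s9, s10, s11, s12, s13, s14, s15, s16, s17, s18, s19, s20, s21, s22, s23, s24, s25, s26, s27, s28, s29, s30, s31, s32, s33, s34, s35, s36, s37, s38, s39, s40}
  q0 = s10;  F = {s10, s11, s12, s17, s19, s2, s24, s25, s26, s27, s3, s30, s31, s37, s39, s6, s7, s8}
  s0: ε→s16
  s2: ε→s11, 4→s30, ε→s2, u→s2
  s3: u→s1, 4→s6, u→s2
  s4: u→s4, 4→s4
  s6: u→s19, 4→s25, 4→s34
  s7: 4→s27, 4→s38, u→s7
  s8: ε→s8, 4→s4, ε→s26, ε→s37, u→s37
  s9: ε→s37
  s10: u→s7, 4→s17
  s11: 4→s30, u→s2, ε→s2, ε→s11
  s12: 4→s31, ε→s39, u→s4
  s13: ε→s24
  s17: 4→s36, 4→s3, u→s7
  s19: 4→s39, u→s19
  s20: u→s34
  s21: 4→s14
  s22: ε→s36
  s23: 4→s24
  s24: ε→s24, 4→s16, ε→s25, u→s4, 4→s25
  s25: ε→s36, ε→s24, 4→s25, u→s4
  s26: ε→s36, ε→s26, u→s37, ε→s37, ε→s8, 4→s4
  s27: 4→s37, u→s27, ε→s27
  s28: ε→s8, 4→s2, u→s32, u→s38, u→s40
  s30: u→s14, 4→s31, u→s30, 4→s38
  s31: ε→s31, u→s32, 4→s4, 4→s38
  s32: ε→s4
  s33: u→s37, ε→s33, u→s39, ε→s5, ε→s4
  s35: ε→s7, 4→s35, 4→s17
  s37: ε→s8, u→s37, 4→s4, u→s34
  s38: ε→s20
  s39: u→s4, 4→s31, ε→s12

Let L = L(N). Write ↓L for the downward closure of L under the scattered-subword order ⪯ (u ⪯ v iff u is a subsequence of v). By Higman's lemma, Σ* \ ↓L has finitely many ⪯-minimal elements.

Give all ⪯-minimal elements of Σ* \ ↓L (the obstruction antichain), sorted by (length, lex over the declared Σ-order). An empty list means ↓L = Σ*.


min(Σ*\↓L) = [u444, 4444u].

|Q|=41, |F|=18, |δ|=89 (31 ε).
min D↑ (14 st, q0=0, F={8}): 0:u→1,4→2 1:u→1,4→3 2:u→1,4→4 3:u→3,4→5 4:u→6,4→7 5:u→5,4→8 6:u→6,4→9 7:u→10,4→11 8:u→8,4→8 9:u→9,4→12 10:u→10,4→13 11:u→8,4→11 12:u→8,4→8 13:u→8,4→12 [Hopcroft].
'u444': |S_i|=[27, 20, 15, 10, 4] end={s20,s34,s38,s4} rej; 4/4 del acc.
'4444u': run [27, 26, 24, 19, 12, 3] end={s32,s34,s4} — reject; 5/5 deletions ∈↓L.
2 words, ⪯-incomp.
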